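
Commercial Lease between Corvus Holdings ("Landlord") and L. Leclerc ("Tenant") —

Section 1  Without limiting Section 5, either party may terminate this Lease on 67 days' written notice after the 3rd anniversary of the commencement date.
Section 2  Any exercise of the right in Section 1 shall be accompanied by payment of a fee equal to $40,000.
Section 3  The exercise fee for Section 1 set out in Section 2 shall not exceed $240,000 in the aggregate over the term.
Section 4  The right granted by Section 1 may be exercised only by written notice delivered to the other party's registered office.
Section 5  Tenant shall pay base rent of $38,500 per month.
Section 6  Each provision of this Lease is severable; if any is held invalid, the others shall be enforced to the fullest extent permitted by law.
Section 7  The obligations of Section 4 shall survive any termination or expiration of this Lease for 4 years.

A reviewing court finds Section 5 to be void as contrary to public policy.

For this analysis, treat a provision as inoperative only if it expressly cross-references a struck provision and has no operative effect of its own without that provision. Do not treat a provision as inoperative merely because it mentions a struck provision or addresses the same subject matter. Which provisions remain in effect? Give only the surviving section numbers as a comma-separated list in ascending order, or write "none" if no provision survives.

Section 5 is struck. Section 1 mentions Section 5 but its own obligation stands independently of Section 5, so Section 1 is not affected. No other provision's operative terms depend on Section 5. Section 6 is a severability clause and preserves every provision that can still be given independent effect. The provisions still in force are Section 1, Section 2, Section 3, Section 4, Section 6, and Section 7.

1, 2, 3, 4, 6, 7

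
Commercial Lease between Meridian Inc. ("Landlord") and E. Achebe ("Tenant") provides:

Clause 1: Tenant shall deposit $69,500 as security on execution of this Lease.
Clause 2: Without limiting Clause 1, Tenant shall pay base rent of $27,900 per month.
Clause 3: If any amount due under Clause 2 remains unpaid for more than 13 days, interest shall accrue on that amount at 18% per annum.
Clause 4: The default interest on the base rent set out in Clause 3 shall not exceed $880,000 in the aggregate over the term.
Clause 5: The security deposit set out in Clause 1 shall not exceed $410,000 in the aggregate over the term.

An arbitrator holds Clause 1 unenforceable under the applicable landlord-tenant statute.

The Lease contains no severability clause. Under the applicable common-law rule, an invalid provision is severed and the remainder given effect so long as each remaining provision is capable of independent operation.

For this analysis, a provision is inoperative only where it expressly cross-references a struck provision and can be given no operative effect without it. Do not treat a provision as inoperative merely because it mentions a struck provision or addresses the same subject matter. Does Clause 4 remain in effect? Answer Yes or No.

Yes

Clause 1 is struck. Clause 5 does nothing except set the aggregate cap on the security deposit by reference to Clause 1; with Clause 1 gone it has no independent effect and is inoperative. Although Clause 2 refers to Clause 1, its operative terms do not depend on Clause 1, so it remains in effect. With no severability clause, the stated default rule severs what cannot stand and enforces each remaining provision that can operate on its own. Clause 2, Clause 3, and Clause 4 remain in effect. Clause 4 is among the surviving provisions, so the answer is yes.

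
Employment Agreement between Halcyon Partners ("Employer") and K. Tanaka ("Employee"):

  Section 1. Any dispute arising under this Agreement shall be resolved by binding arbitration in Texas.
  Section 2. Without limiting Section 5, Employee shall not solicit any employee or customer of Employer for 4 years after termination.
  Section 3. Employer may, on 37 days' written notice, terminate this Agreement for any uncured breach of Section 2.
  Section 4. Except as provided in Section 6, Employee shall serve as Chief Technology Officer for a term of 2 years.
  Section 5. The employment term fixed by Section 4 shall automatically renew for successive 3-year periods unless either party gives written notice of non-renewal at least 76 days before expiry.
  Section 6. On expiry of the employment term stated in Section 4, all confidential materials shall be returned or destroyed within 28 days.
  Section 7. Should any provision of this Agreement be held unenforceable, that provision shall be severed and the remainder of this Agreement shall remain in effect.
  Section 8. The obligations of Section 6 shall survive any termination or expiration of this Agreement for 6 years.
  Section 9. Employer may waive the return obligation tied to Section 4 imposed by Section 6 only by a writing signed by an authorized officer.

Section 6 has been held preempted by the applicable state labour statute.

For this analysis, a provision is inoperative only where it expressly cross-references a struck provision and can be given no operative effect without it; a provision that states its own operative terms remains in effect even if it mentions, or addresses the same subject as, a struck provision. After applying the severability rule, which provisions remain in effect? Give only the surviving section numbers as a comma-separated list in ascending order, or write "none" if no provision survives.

Section 6 is struck. Section 8 operates only by reference to Section 6, so it falls with Section 6. Section 9 operates only by reference to Section 6, so it falls with Section 6. Section 4 mentions Section 6 but its own obligation stands independently of Section 6, so Section 4 is not affected. Under the severability clause in Section 7, the remaining provisions continue in force. Section 1, Section 2, Section 3, Section 4, Section 5, and Section 7 remain in effect.

1, 2, 3, 4, 5, 7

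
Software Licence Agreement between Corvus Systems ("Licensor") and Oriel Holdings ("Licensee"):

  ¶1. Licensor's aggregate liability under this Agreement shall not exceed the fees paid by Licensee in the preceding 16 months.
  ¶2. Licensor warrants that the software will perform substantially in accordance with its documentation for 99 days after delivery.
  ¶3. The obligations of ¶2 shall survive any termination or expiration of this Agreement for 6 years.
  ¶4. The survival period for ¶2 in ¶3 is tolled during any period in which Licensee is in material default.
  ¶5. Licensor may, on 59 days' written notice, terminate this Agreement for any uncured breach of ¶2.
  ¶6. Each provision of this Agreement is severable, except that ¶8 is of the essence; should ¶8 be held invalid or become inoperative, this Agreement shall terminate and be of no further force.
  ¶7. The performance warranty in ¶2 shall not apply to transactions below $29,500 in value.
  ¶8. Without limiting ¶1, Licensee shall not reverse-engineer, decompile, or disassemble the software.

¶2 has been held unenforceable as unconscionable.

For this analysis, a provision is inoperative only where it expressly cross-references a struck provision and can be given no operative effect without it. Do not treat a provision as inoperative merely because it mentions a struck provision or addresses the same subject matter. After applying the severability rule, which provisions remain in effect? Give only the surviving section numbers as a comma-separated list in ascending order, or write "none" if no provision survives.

¶2 is struck. ¶3 has no operative effect of its own apart from ¶2 and is therefore inoperative. The only function of ¶5 is the termination right for breach of ¶2, so it cannot stand once ¶2 is removed. ¶7 does nothing except set the carve-out from the performance warranty by reference to ¶2; with ¶2 gone it has no independent effect and is inoperative. ¶4 operates only by reference to ¶3, so it falls with ¶3. ¶6 makes ¶8 an essential term, but ¶8 is unaffected, so the severability proviso in ¶6 preserves the remaining provisions. ¶1, ¶6, and ¶8 remain in effect.

1, 6, 8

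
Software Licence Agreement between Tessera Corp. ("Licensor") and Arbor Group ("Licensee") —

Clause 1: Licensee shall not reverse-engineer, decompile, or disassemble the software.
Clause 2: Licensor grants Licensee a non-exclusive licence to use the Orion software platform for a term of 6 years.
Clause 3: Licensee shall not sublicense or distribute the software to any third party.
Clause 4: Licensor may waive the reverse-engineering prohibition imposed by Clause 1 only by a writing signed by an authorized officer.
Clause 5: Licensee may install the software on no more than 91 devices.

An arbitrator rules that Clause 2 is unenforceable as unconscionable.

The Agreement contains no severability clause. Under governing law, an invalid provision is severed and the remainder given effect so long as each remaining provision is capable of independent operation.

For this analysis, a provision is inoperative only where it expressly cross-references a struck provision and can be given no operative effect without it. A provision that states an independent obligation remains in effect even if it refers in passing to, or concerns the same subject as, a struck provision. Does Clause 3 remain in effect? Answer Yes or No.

Clause 2 is struck. Nothing else in the Agreement is defined by reference to Clause 2. With no severability clause, the stated default rule severs what cannot stand and enforces each remaining provision that can operate on its own. That leaves Clause 1, Clause 3, Clause 4, and Clause 5 in effect. Clause 3 is among the surviving provisions, so the answer is yes.

Yes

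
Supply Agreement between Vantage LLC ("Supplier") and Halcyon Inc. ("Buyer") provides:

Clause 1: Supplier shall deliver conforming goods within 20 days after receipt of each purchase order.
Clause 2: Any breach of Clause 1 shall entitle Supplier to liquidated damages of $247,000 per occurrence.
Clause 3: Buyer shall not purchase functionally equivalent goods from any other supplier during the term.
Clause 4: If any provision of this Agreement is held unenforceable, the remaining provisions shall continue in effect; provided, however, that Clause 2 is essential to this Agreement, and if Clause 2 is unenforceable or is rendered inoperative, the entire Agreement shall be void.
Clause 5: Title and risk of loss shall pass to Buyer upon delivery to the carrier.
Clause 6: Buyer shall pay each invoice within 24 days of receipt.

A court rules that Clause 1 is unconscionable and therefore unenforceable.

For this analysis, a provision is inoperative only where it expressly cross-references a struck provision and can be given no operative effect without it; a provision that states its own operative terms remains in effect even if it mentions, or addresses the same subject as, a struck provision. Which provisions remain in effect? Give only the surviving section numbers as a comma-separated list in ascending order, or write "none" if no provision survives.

Clause 1 is struck. Clause 2 operates only by reference to Clause 1, so it falls with Clause 1. Clause 4 makes Clause 2 an essential term, and Clause 2 has been rendered inoperative by the cascade; under Clause 4, the entire Agreement is therefore void. No provision of the Agreement survives.

none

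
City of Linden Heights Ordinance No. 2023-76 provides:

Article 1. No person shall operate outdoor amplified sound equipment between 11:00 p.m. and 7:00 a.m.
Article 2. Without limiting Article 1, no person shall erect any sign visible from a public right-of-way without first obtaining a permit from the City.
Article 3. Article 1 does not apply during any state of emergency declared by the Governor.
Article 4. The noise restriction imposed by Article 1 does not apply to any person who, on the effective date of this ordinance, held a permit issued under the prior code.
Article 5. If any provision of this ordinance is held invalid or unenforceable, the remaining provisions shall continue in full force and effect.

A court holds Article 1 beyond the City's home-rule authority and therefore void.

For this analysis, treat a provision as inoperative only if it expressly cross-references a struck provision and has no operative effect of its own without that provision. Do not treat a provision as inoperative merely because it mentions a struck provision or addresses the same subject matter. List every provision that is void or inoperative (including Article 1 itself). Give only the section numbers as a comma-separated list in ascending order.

1, 3, 4

Article 1 is struck. The only function of Article 3 is the emergency suspension of Article 1, so it cannot stand once Article 1 is removed. Article 4 operates only by reference to Article 1, so it falls with Article 1. Article 2 mentions Article 1 but its own obligation stands independently of Article 1, so Article 2 is not affected. Article 5 is a severability clause and preserves every provision that can still be given independent effect. The provisions still in force are Article 2 and Article 5.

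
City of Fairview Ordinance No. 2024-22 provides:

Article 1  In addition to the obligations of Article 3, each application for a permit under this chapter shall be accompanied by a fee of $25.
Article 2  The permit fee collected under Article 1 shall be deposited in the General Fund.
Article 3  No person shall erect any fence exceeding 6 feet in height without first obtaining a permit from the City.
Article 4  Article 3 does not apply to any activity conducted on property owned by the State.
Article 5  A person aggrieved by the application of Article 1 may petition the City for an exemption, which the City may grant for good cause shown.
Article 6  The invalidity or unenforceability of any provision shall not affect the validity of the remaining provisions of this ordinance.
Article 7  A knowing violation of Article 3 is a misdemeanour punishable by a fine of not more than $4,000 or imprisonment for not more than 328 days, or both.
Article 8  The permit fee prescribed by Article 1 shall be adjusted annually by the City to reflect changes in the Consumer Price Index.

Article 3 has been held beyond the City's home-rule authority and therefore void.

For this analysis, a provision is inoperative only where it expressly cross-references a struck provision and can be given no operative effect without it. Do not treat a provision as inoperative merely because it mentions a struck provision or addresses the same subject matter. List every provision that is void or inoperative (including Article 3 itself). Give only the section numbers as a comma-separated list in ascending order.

Article 3 is struck. Article 4 has no operative effect of its own apart from Article 3 and is therefore inoperative. Article 7 operates only by reference to Article 3, so it falls with Article 3. Although Article 1 refers to Article 3, its operative terms do not depend on Article 3, so it remains in effect. Under the severability clause in Article 6, the remaining provisions continue in force. The provisions still in force are Article 1, Article 2, Article 5, Article 6, and Article 8.

3, 4, 7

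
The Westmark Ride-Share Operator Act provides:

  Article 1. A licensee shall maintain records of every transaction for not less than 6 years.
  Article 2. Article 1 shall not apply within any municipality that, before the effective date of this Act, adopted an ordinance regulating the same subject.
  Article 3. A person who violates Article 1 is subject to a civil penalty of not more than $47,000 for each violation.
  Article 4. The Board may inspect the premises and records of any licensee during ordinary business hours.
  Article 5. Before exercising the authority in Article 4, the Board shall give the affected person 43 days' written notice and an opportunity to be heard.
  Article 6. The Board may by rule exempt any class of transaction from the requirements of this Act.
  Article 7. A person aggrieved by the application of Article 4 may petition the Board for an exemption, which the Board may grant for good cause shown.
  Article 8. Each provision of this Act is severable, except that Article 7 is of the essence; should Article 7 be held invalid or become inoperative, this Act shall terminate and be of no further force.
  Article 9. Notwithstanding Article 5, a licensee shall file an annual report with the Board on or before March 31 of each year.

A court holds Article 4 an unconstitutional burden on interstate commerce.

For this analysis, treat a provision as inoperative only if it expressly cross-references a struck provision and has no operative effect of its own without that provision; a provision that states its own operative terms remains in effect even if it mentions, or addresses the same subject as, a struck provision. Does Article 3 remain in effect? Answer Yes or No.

No

Article 4 is struck. Article 5 has no operative effect of its own apart from Article 4 and is therefore inoperative. The only function of Article 7 is the exemption procedure for Article 4, so it cannot stand once Article 4 is removed. Article 8 makes Article 7 an essential term, and Article 7 has been rendered inoperative by the cascade; under Article 8, the entire Act is therefore void. No provision of the Act survives. Article 3 is among the inoperative provisions, so the answer is no.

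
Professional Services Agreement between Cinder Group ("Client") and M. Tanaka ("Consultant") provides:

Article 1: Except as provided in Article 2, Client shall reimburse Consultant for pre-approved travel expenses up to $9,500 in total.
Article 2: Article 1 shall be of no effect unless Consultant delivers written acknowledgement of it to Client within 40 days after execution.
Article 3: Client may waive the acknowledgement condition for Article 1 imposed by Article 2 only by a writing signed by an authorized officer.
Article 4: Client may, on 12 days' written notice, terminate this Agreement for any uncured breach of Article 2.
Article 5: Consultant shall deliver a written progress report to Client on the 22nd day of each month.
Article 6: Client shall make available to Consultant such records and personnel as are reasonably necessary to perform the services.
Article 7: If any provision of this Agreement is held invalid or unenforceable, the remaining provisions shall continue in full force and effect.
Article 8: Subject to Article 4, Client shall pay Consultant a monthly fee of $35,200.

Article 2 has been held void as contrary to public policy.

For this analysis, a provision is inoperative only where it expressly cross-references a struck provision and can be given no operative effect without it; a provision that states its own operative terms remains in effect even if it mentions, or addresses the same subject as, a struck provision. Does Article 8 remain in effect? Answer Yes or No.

Yes

Article 2 is struck. Article 3 merely fixes the waiver condition for Article 2; with Article 2 gone it has nothing to operate on and falls away. Article 4 has no operative effect of its own apart from Article 2 and is therefore inoperative. Although Article 1 refers to Article 2, its operative terms do not depend on Article 2, so it remains in effect. Article 8 mentions Article 4 but its own obligation stands independently of Article 4, so Article 8 is not affected. Under the severability clause in Article 7, the remaining provisions continue in force. Article 1, Article 5, Article 6, Article 7, and Article 8 remain in effect. Article 8 is among the surviving provisions, so the answer is yes.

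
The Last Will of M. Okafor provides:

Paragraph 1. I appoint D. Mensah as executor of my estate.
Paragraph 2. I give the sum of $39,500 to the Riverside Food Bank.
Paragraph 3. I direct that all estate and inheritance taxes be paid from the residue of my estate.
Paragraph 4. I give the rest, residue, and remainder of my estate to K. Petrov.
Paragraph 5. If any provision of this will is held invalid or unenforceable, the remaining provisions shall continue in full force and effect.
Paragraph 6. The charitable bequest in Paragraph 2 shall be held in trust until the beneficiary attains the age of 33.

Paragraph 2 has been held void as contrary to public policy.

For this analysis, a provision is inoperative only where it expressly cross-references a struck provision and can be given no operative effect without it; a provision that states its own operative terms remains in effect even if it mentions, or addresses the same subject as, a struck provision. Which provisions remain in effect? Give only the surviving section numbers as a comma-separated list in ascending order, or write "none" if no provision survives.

Paragraph 2 is struck. Paragraph 6 has no operative effect of its own apart from Paragraph 2 and is therefore inoperative. Paragraph 5 is a severability clause and preserves every provision that can still be given independent effect. That leaves Paragraph 1, Paragraph 3, Paragraph 4, and Paragraph 5 in effect.

1, 3, 4, 5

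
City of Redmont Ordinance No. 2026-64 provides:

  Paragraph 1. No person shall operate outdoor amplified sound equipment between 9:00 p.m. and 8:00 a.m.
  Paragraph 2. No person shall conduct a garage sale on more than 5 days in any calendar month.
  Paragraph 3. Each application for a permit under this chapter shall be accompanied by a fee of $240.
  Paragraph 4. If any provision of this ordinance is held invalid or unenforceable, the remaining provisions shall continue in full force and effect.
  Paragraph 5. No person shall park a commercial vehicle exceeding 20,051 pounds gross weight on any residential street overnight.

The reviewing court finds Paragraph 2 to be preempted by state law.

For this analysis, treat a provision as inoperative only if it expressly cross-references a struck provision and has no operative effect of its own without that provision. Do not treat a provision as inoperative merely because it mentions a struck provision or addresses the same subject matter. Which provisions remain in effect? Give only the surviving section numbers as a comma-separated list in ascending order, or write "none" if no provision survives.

Paragraph 2 is struck. Nothing else in the ordinance is defined by reference to Paragraph 2. Under the severability clause in Paragraph 4, the remaining provisions continue in force. The provisions still in force are Paragraph 1, Paragraph 3, Paragraph 4, and Paragraph 5.

1, 3, 4, 5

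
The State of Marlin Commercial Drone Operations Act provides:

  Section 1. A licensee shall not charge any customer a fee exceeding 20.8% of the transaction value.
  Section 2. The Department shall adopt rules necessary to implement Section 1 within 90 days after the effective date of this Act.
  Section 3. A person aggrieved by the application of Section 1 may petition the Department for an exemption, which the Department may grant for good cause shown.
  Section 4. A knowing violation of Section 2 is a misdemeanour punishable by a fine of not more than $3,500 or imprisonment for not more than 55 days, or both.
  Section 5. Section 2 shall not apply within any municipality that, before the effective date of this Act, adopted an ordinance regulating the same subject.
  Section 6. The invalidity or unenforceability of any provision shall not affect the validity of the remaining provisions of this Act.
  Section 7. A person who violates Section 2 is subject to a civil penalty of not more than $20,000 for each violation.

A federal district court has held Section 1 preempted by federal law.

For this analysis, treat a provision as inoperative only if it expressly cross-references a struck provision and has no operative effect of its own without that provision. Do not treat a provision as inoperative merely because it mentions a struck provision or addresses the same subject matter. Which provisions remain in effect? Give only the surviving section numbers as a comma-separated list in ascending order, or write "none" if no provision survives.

6

Section 1 is struck. Section 2 operates only by reference to Section 1, so it falls with Section 1. The only function of Section 3 is the exemption procedure for Section 1, so it cannot stand once Section 1 is removed. Section 4 has no operative effect of its own apart from Section 2 and is therefore inoperative. The only function of Section 5 is the local-preemption carve-out from Section 2, so it cannot stand once Section 2 is removed. The only function of Section 7 is the civil penalty for violating Section 2, so it cannot stand once Section 2 is removed. Under the severability clause in Section 6, the remaining provisions continue in force. Only Section 6 remains in effect.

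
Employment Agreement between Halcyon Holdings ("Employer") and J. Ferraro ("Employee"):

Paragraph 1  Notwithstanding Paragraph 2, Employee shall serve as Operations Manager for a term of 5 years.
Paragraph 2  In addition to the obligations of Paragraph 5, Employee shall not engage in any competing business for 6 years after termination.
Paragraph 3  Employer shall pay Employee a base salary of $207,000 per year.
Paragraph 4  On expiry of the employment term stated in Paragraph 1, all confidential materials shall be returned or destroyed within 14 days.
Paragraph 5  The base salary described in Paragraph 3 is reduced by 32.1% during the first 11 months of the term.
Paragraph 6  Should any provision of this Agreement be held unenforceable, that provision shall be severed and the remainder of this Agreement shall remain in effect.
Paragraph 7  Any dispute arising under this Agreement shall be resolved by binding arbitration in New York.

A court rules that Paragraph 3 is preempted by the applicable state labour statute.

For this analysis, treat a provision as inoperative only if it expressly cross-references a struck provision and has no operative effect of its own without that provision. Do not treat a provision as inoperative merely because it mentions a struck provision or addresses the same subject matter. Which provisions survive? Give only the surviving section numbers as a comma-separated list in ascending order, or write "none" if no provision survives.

1, 2, 4, 6, 7

Paragraph 3 is struck. Paragraph 5 has no operative effect of its own apart from Paragraph 3 and is therefore inoperative. Although Paragraph 2 refers to Paragraph 5, its operative terms do not depend on Paragraph 5, so it remains in effect. Paragraph 6 is a severability clause and preserves every provision that can still be given independent effect. Paragraph 1, Paragraph 2, Paragraph 4, Paragraph 6, and Paragraph 7 remain in effect.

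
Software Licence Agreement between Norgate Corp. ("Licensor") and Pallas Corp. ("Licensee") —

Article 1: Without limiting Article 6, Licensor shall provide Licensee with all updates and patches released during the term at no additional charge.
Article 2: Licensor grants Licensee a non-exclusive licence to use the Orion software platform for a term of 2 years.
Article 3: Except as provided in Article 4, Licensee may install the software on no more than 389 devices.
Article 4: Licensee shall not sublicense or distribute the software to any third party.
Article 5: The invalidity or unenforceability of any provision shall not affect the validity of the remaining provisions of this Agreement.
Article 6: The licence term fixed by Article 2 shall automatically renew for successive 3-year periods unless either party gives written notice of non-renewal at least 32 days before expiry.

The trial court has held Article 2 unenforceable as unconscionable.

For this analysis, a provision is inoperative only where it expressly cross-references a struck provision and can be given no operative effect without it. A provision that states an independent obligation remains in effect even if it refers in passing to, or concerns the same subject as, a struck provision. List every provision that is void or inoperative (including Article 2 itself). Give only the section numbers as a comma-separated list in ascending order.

2, 6

Article 2 is struck. The whole of Article 6 is the renewal of the licence term, defined by reference to Article 2, so Article 6 cannot stand once Article 2 is removed. Although Article 1 refers to Article 6, its operative terms do not depend on Article 6, so it remains in effect. Article 5 is a severability clause and preserves every provision that can still be given independent effect. That leaves Article 1, Article 3, Article 4, and Article 5 in effect.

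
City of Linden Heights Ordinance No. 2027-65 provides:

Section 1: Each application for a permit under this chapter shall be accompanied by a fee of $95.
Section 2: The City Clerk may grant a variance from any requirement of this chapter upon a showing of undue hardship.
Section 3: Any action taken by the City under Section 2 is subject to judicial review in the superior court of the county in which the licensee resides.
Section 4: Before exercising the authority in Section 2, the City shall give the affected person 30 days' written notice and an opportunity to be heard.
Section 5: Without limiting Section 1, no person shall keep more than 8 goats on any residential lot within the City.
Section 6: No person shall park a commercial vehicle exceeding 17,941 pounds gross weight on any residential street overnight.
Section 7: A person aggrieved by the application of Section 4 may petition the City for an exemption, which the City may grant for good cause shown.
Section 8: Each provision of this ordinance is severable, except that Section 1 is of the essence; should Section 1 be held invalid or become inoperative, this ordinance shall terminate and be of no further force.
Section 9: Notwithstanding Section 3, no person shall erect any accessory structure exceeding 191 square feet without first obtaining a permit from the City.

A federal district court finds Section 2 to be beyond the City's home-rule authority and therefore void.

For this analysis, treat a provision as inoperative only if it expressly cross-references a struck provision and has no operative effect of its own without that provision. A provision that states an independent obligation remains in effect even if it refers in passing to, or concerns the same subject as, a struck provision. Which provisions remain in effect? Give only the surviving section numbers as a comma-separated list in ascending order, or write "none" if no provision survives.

Section 2 is struck. Section 3 merely fixes the judicial-review right for Section 2; with Section 2 gone it has nothing to operate on and falls away. Section 4 has no operative effect of its own apart from Section 2 and is therefore inoperative. Section 7 operates only by reference to Section 4, so it falls with Section 4. Although Section 9 refers to Section 3, its operative terms do not depend on Section 3, so it remains in effect. Section 8 makes Section 1 an essential term, but Section 1 is unaffected, so the severability proviso in Section 8 preserves the remaining provisions. That leaves Section 1, Section 5, Section 6, Section 8, and Section 9 in effect.

1, 5, 6, 8, 9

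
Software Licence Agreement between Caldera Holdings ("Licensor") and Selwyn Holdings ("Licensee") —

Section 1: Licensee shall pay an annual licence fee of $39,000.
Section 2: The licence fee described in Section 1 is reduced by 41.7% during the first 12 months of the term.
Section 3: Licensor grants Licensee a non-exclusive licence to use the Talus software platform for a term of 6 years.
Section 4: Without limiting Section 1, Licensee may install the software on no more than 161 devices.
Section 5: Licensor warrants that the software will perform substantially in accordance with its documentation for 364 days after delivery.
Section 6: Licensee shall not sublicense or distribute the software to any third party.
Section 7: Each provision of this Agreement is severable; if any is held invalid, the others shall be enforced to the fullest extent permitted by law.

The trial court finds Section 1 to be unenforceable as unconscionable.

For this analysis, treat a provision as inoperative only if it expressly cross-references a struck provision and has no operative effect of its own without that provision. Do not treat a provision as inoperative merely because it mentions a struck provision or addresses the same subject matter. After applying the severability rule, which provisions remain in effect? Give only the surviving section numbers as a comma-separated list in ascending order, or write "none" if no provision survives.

Section 1 is struck. Section 2 operates only by reference to Section 1, so it falls with Section 1. Section 4 mentions Section 1 but its own obligation stands independently of Section 1, so Section 4 is not affected. Under the severability clause in Section 7, the remaining provisions continue in force. That leaves Section 3, Section 4, Section 5, Section 6, and Section 7 in effect.

3, 4, 5, 6, 7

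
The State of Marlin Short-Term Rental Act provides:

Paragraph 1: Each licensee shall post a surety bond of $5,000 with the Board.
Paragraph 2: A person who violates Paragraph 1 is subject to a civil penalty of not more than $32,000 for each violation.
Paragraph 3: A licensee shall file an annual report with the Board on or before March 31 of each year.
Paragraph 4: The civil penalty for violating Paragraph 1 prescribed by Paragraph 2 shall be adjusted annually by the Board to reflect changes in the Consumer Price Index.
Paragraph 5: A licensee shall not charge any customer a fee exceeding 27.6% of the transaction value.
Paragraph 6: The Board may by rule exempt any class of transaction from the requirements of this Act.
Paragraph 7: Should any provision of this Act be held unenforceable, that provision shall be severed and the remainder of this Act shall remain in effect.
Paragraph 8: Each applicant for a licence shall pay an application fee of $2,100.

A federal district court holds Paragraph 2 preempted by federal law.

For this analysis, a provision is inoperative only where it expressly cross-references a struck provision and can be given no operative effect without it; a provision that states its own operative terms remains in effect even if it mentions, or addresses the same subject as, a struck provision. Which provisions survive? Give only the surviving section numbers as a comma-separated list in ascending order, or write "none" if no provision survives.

1, 3, 5, 6, 7, 8

Paragraph 2 is struck. The whole of Paragraph 4 is the indexation of the civil penalty for violating Paragraph 1, defined by reference to Paragraph 2, so Paragraph 4 cannot stand once Paragraph 2 is removed. Paragraph 7 is a severability clause and preserves every provision that can still be given independent effect. That leaves Paragraph 1, Paragraph 3, Paragraph 5, Paragraph 6, Paragraph 7, and Paragraph 8 in effect.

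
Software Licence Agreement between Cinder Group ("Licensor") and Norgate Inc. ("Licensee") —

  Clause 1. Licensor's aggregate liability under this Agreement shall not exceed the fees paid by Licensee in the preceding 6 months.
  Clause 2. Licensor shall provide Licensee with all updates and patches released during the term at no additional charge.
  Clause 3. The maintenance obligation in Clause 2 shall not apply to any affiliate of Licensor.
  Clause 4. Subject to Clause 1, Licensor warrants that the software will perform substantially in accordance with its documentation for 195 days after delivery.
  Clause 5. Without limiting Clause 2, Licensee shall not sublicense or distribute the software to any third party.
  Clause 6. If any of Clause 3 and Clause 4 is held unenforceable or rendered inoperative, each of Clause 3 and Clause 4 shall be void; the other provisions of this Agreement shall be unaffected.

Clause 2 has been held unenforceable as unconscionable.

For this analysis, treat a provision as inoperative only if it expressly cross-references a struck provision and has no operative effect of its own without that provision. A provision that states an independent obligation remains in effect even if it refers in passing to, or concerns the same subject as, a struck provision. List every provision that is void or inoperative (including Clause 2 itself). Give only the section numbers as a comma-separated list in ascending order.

2, 3, 4

Clause 2 is struck. Clause 3 does nothing except set the carve-out from the maintenance obligation by reference to Clause 2; with Clause 2 gone it has no independent effect and is inoperative. Although Clause 5 refers to Clause 2, its operative terms do not depend on Clause 2, so it remains in effect. Clause 6 declares Clause 3 and Clause 4 mutually dependent; since one of them has fallen, all of them are of no effect. That brings down Clause 4 as well. The remainder continues in force under Clause 6. Clause 1, Clause 5, and Clause 6 remain in effect.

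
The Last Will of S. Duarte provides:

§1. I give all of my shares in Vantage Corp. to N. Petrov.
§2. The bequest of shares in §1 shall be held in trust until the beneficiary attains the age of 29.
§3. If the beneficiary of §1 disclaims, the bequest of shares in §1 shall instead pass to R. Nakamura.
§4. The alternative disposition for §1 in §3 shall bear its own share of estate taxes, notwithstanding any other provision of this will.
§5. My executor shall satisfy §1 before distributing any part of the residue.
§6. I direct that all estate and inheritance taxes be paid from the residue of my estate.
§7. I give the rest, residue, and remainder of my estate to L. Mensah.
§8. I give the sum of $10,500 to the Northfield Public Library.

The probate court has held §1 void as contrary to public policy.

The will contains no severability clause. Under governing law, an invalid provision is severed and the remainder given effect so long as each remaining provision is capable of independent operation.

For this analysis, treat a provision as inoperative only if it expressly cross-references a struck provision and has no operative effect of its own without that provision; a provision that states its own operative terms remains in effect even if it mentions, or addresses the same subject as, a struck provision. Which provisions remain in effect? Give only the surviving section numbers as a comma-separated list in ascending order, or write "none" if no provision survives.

6, 7, 8

§1 is struck. §2 operates only by reference to §1, so it falls with §1. §3 operates only by reference to §1, so it falls with §1. §5 has no operative effect of its own apart from §1 and is therefore inoperative. The only function of §4 is the tax charge on §3, so it cannot stand once §3 is removed. Under the stated default rule, only provisions that cannot operate independently fall away; the rest are enforced. The provisions still in force are §6, §7, and §8.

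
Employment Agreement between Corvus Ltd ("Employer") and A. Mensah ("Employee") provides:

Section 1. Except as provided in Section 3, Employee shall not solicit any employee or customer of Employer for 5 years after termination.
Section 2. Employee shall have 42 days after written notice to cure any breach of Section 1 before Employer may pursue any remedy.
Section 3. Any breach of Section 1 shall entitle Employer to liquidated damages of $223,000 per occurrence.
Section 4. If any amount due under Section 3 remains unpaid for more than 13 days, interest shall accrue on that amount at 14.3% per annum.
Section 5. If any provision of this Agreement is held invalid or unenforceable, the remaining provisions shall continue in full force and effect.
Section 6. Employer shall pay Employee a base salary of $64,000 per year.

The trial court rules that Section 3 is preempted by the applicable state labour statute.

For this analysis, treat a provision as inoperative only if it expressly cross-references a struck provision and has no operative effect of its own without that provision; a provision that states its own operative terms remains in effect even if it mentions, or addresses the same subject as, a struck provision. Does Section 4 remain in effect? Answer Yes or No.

Section 3 is struck. Section 4 does nothing except set the default interest on the liquidated-damages amount by reference to Section 3; with Section 3 gone it has no independent effect and is inoperative. Although Section 1 refers to Section 3, its operative terms do not depend on Section 3, so it remains in effect. Section 5 is a severability clause and preserves every provision that can still be given independent effect. That leaves Section 1, Section 2, Section 5, and Section 6 in effect. Section 4 is among the inoperative provisions, so the answer is no.

No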